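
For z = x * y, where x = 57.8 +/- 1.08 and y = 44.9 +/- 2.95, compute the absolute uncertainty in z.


For a product z = x*y, the relative uncertainty is:
uz/z = sqrt((ux/x)^2 + (uy/y)^2)
Relative uncertainties: ux/x = 1.08/57.8 = 0.018685
uy/y = 2.95/44.9 = 0.065702
z = 57.8 * 44.9 = 2595.2
uz = 2595.2 * sqrt(0.018685^2 + 0.065702^2) = 177.271

177.271


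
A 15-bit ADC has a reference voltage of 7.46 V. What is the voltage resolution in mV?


The resolution (LSB) of an ADC is Vref / 2^n.
LSB = 7.46 / 2^15
LSB = 7.46 / 32768
LSB = 0.00022766 V = 0.22766113 mV

0.22766113 mV


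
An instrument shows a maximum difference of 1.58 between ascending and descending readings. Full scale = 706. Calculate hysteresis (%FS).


Hysteresis = (max difference / full scale) * 100%.
H = (1.58 / 706) * 100
H = 0.224 %FS

0.224 %FS


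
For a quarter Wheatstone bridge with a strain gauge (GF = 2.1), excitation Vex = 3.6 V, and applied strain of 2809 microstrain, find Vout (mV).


Quarter bridge output: Vout = (GF * epsilon * Vex) / 4.
Vout = (2.1 * 2809e-6 * 3.6) / 4
Vout = 0.02123604 / 4 V
Vout = 0.00530901 V = 5.309 mV

5.309 mV


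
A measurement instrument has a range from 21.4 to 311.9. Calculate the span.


Span = upper range - lower range.
Span = 311.9 - (21.4)
Span = 290.5

290.5


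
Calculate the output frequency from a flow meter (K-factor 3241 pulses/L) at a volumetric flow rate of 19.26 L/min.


Frequency = K * Q / 60 (converting L/min to L/s).
f = 3241 * 19.26 / 60
f = 62421.66 / 60
f = 1040.36 Hz

1040.36 Hz


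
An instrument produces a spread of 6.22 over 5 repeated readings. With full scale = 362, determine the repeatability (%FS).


Repeatability = (spread / full scale) * 100%.
R = (6.22 / 362) * 100
R = 1.718 %FS

1.718 %FS


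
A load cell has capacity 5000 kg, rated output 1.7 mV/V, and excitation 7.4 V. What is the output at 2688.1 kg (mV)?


Vout = rated_output * Vex * (load / capacity).
Vout = 1.7 * 7.4 * (2688.1 / 5000)
Vout = 1.7 * 7.4 * 0.53762
Vout = 6.763 mV

6.763 mV


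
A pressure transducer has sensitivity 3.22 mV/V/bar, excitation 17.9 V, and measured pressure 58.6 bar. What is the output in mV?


Output = sensitivity * Vex * P.
Vout = 3.22 * 17.9 * 58.6
Vout = 57.638 * 58.6
Vout = 3377.59 mV

3377.59 mV


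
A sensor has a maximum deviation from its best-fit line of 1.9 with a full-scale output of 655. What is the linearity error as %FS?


Linearity error = (max deviation / full scale) * 100%.
Linearity = (1.9 / 655) * 100
Linearity = 0.29 %FS

0.29 %FS


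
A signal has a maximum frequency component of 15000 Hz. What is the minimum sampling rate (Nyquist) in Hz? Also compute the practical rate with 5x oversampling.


By Nyquist theorem, fs_min = 2 * fmax.
fs_min = 2 * 15000 = 30000 Hz
Practical rate = 5 * fs_min = 5 * 30000 = 150000 Hz

fs_min = 30000 Hz, fs_practical = 150000 Hz


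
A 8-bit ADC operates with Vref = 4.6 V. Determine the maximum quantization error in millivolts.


The maximum quantization error is +/- LSB/2.
LSB = Vref / 2^n = 4.6 / 256 = 0.01796875 V
Max error = LSB / 2 = 0.01796875 / 2 = 0.00898437 V
Max error = 8.9844 mV

8.9844 mV


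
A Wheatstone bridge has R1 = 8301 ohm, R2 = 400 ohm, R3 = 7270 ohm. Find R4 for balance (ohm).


At balance: R1*R4 = R2*R3, so R4 = R2*R3/R1.
R4 = 400 * 7270 / 8301
R4 = 2908000 / 8301
R4 = 350.32 ohm

350.32 ohm


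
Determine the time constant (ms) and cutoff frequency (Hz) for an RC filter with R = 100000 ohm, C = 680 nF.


Time constant: tau = R * C.
tau = 100000 * 6.80e-07 = 0.068 s
tau = 68.0 ms
Cutoff frequency: fc = 1 / (2*pi*R*C).
fc = 1 / (2*pi*0.068) = 2.34 Hz

tau = 68.0 ms, fc = 2.34 Hz


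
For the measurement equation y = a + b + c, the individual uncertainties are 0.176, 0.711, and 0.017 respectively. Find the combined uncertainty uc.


For a sum of independent quantities, uc = sqrt(u1^2 + u2^2 + u3^2).
uc = sqrt(0.176^2 + 0.711^2 + 0.017^2)
uc = sqrt(0.030976 + 0.505521 + 0.000289)
uc = 0.7327

0.7327


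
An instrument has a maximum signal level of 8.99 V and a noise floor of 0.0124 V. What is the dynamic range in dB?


Dynamic range = 20 * log10(Vmax / Vnoise).
DR = 20 * log10(8.99 / 0.0124)
DR = 20 * log10(725.0)
DR = 57.21 dB

57.21 dB


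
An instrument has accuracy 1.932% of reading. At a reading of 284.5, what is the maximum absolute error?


Absolute error = (accuracy% / 100) * reading.
Error = (1.932 / 100) * 284.5
Error = 0.01932 * 284.5
Error = 5.4965

5.4965


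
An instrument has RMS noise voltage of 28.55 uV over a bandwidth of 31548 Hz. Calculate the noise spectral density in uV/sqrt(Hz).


Noise spectral density = Vrms / sqrt(BW).
NSD = 28.55 / sqrt(31548)
NSD = 28.55 / 177.6176
NSD = 0.1607 uV/sqrt(Hz)

0.1607 uV/sqrt(Hz)


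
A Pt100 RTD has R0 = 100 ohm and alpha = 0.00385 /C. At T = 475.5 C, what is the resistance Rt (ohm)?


The RTD equation: Rt = R0 * (1 + alpha * T).
Rt = 100 * (1 + 0.00385 * 475.5)
Rt = 100 * (1 + 1.830675)
Rt = 100 * 2.830675
Rt = 283.068 ohm

283.068 ohm


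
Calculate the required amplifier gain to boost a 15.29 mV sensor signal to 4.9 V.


Gain = Vout / Vin (converting to same units).
G = 4.9 V / 15.29 mV
G = 4900.0 mV / 15.29 mV
G = 320.47

320.47


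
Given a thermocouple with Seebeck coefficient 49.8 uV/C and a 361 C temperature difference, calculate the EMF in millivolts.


The thermocouple output V = sensitivity * dT.
V = 49.8 uV/C * 361 C
V = 17977.8 uV
V = 17.978 mV

17.978 mV


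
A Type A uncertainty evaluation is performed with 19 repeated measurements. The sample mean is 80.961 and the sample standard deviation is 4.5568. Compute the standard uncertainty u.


The standard uncertainty for Type A evaluation is u = s / sqrt(n).
u = 4.5568 / sqrt(19)
u = 4.5568 / 4.3589
u = 1.0454

1.0454


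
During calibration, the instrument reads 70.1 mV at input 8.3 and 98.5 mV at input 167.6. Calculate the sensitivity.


Sensitivity = (y2 - y1) / (x2 - x1).
S = (98.5 - 70.1) / (167.6 - 8.3)
S = 28.4 / 159.3
S = 0.1783 mV/unit

0.1783 mV/unit


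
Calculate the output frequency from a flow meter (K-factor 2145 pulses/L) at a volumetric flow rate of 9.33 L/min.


Frequency = K * Q / 60 (converting L/min to L/s).
f = 2145 * 9.33 / 60
f = 20012.85 / 60
f = 333.55 Hz

333.55 Hz


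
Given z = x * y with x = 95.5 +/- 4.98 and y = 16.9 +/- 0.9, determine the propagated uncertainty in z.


For a product z = x*y, the relative uncertainty is:
uz/z = sqrt((ux/x)^2 + (uy/y)^2)
Relative uncertainties: ux/x = 4.98/95.5 = 0.052147
uy/y = 0.9/16.9 = 0.053254
z = 95.5 * 16.9 = 1613.9
uz = 1613.9 * sqrt(0.052147^2 + 0.053254^2) = 120.294

120.294


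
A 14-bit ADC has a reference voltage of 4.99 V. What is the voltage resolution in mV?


The resolution (LSB) of an ADC is Vref / 2^n.
LSB = 4.99 / 2^14
LSB = 4.99 / 16384
LSB = 0.00030457 V = 0.30456543 mV

0.30456543 mV


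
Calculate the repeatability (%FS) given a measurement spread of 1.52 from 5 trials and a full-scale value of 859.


Repeatability = (spread / full scale) * 100%.
R = (1.52 / 859) * 100
R = 0.177 %FS

0.177 %FS


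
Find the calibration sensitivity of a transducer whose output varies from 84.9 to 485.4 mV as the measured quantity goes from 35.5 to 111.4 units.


Sensitivity = (y2 - y1) / (x2 - x1).
S = (485.4 - 84.9) / (111.4 - 35.5)
S = 400.5 / 75.9
S = 5.2767 mV/unit

5.2767 mV/unit


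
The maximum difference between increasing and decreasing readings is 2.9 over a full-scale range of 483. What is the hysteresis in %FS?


Hysteresis = (max difference / full scale) * 100%.
H = (2.9 / 483) * 100
H = 0.6 %FS

0.6 %FS


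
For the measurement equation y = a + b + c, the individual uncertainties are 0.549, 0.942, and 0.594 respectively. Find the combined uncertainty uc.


For a sum of independent quantities, uc = sqrt(u1^2 + u2^2 + u3^2).
uc = sqrt(0.549^2 + 0.942^2 + 0.594^2)
uc = sqrt(0.301401 + 0.887364 + 0.352836)
uc = 1.2416

1.2416


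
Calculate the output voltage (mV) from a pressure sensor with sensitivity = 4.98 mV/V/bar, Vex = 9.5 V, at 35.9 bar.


Output = sensitivity * Vex * P.
Vout = 4.98 * 9.5 * 35.9
Vout = 47.31 * 35.9
Vout = 1698.43 mV

1698.43 mV


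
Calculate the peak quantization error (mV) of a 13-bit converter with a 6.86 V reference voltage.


The maximum quantization error is +/- LSB/2.
LSB = Vref / 2^n = 6.86 / 8192 = 0.0008374 V
Max error = LSB / 2 = 0.0008374 / 2 = 0.0004187 V
Max error = 0.4187 mV

0.4187 mV


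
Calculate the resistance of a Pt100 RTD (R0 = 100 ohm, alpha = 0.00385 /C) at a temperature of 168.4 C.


The RTD equation: Rt = R0 * (1 + alpha * T).
Rt = 100 * (1 + 0.00385 * 168.4)
Rt = 100 * (1 + 0.64834)
Rt = 100 * 1.64834
Rt = 164.834 ohm

164.834 ohm


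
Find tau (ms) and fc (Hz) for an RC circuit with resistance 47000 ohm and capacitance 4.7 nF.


Time constant: tau = R * C.
tau = 47000 * 4.70e-09 = 0.0002209 s
tau = 0.2209 ms
Cutoff frequency: fc = 1 / (2*pi*R*C).
fc = 1 / (2*pi*0.0002209) = 720.48 Hz

tau = 0.2209 ms, fc = 720.48 Hz


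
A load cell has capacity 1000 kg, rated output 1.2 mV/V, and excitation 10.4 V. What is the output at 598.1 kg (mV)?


Vout = rated_output * Vex * (load / capacity).
Vout = 1.2 * 10.4 * (598.1 / 1000)
Vout = 1.2 * 10.4 * 0.5981
Vout = 7.464 mV

7.464 mV


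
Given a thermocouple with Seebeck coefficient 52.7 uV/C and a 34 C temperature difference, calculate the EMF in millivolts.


The thermocouple output V = sensitivity * dT.
V = 52.7 uV/C * 34 C
V = 1791.8 uV
V = 1.792 mV

1.792 mV


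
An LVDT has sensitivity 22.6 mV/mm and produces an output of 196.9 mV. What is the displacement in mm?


Displacement = Vout / sensitivity.
d = 196.9 / 22.6
d = 8.712 mm

8.712 mm


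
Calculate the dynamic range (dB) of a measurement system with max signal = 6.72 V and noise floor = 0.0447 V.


Dynamic range = 20 * log10(Vmax / Vnoise).
DR = 20 * log10(6.72 / 0.0447)
DR = 20 * log10(150.34)
DR = 43.54 dB

43.54 dB


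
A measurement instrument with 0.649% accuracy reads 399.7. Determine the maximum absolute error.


Absolute error = (accuracy% / 100) * reading.
Error = (0.649 / 100) * 399.7
Error = 0.00649 * 399.7
Error = 2.5941

2.5941


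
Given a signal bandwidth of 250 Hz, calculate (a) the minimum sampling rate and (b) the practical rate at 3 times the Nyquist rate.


By Nyquist theorem, fs_min = 2 * fmax.
fs_min = 2 * 250 = 500 Hz
Practical rate = 3 * fs_min = 3 * 500 = 1500 Hz

fs_min = 500 Hz, fs_practical = 1500 Hz


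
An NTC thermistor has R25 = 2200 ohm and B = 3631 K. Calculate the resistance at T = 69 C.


NTC thermistor equation: Rt = R25 * exp(B * (1/T - 1/T25)).
T in Kelvin: 342.15 K, T25 = 298.15 K
1/T - 1/T25 = 1/342.15 - 1/298.15 = -0.00043132
B * (1/T - 1/T25) = 3631 * -0.00043132 = -1.5661
Rt = 2200 * exp(-1.5661) = 459.5 ohm

459.5 ohm


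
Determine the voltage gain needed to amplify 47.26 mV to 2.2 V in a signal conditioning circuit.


Gain = Vout / Vin (converting to same units).
G = 2.2 V / 47.26 mV
G = 2200.0 mV / 47.26 mV
G = 46.55

46.55


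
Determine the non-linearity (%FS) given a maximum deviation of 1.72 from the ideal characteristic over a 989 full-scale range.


Linearity error = (max deviation / full scale) * 100%.
Linearity = (1.72 / 989) * 100
Linearity = 0.174 %FS

0.174 %FS


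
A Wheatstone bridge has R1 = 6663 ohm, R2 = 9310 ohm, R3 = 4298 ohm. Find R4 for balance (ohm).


At balance: R1*R4 = R2*R3, so R4 = R2*R3/R1.
R4 = 9310 * 4298 / 6663
R4 = 40014380 / 6663
R4 = 6005.46 ohm

6005.46 ohm


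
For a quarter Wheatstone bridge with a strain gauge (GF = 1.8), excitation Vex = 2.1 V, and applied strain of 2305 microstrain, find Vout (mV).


Quarter bridge output: Vout = (GF * epsilon * Vex) / 4.
Vout = (1.8 * 2305e-6 * 2.1) / 4
Vout = 0.0087129 / 4 V
Vout = 0.00217823 V = 2.1782 mV

2.1782 mV


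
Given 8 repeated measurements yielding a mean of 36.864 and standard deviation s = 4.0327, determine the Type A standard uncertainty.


The standard uncertainty for Type A evaluation is u = s / sqrt(n).
u = 4.0327 / sqrt(8)
u = 4.0327 / 2.8284
u = 1.4258

1.4258


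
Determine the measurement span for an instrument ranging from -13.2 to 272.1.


Span = upper range - lower range.
Span = 272.1 - (-13.2)
Span = 285.3

285.3


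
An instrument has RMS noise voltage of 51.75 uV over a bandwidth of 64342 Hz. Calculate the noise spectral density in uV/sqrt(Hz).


Noise spectral density = Vrms / sqrt(BW).
NSD = 51.75 / sqrt(64342)
NSD = 51.75 / 253.6572
NSD = 0.204 uV/sqrt(Hz)

0.204 uV/sqrt(Hz)


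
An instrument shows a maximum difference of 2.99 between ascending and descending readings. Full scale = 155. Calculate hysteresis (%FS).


Hysteresis = (max difference / full scale) * 100%.
H = (2.99 / 155) * 100
H = 1.929 %FS

1.929 %FS


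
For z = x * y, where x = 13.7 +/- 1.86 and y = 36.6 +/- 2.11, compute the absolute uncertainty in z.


For a product z = x*y, the relative uncertainty is:
uz/z = sqrt((ux/x)^2 + (uy/y)^2)
Relative uncertainties: ux/x = 1.86/13.7 = 0.135766
uy/y = 2.11/36.6 = 0.05765
z = 13.7 * 36.6 = 501.4
uz = 501.4 * sqrt(0.135766^2 + 0.05765^2) = 73.959

73.959


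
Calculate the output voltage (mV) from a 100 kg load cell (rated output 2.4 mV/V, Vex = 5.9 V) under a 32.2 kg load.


Vout = rated_output * Vex * (load / capacity).
Vout = 2.4 * 5.9 * (32.2 / 100)
Vout = 2.4 * 5.9 * 0.322
Vout = 4.56 mV

4.56 mV


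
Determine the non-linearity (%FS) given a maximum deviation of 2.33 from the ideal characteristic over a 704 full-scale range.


Linearity error = (max deviation / full scale) * 100%.
Linearity = (2.33 / 704) * 100
Linearity = 0.331 %FS

0.331 %FS


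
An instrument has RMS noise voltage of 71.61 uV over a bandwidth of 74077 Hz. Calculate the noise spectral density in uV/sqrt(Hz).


Noise spectral density = Vrms / sqrt(BW).
NSD = 71.61 / sqrt(74077)
NSD = 71.61 / 272.1709
NSD = 0.2631 uV/sqrt(Hz)

0.2631 uV/sqrt(Hz)


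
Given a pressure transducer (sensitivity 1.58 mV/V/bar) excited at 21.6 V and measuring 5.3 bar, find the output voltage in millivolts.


Output = sensitivity * Vex * P.
Vout = 1.58 * 21.6 * 5.3
Vout = 34.128 * 5.3
Vout = 180.88 mV

180.88 mV


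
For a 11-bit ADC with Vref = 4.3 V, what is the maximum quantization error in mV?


The maximum quantization error is +/- LSB/2.
LSB = Vref / 2^n = 4.3 / 2048 = 0.00209961 V
Max error = LSB / 2 = 0.00209961 / 2 = 0.0010498 V
Max error = 1.0498 mV

1.0498 mV


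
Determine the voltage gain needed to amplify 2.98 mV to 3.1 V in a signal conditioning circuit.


Gain = Vout / Vin (converting to same units).
G = 3.1 V / 2.98 mV
G = 3100.0 mV / 2.98 mV
G = 1040.27

1040.27


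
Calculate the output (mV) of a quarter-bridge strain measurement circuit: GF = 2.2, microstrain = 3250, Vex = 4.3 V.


Quarter bridge output: Vout = (GF * epsilon * Vex) / 4.
Vout = (2.2 * 3250e-6 * 4.3) / 4
Vout = 0.030745 / 4 V
Vout = 0.00768625 V = 7.6863 mV

7.6863 mV


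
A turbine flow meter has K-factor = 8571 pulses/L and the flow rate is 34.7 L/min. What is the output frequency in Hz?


Frequency = K * Q / 60 (converting L/min to L/s).
f = 8571 * 34.7 / 60
f = 297413.7 / 60
f = 4956.9 Hz

4956.9 Hz


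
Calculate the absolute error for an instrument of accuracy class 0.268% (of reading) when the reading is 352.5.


Absolute error = (accuracy% / 100) * reading.
Error = (0.268 / 100) * 352.5
Error = 0.00268 * 352.5
Error = 0.9447

0.9447


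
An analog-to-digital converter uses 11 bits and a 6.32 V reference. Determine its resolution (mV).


The resolution (LSB) of an ADC is Vref / 2^n.
LSB = 6.32 / 2^11
LSB = 6.32 / 2048
LSB = 0.00308594 V = 3.0859375 mV

3.0859375 mV


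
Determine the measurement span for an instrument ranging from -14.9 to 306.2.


Span = upper range - lower range.
Span = 306.2 - (-14.9)
Span = 321.1

321.1


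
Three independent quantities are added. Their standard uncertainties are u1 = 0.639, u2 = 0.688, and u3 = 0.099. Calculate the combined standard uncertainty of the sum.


For a sum of independent quantities, uc = sqrt(u1^2 + u2^2 + u3^2).
uc = sqrt(0.639^2 + 0.688^2 + 0.099^2)
uc = sqrt(0.408321 + 0.473344 + 0.009801)
uc = 0.9442

0.9442


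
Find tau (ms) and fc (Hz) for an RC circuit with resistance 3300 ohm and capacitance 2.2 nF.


Time constant: tau = R * C.
tau = 3300 * 2.20e-09 = 7.26e-06 s
tau = 0.0073 ms
Cutoff frequency: fc = 1 / (2*pi*R*C).
fc = 1 / (2*pi*7.26e-06) = 21922.17 Hz

tau = 0.0073 ms, fc = 21922.17 Hz


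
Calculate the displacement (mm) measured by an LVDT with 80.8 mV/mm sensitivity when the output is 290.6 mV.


Displacement = Vout / sensitivity.
d = 290.6 / 80.8
d = 3.597 mm

3.597 mm


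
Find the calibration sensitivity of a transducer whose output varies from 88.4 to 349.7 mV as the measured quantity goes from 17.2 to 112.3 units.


Sensitivity = (y2 - y1) / (x2 - x1).
S = (349.7 - 88.4) / (112.3 - 17.2)
S = 261.3 / 95.1
S = 2.7476 mV/unit

2.7476 mV/unit


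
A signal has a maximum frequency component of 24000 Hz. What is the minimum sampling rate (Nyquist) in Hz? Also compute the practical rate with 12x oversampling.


By Nyquist theorem, fs_min = 2 * fmax.
fs_min = 2 * 24000 = 48000 Hz
Practical rate = 12 * fs_min = 12 * 48000 = 576000 Hz

fs_min = 48000 Hz, fs_practical = 576000 Hz


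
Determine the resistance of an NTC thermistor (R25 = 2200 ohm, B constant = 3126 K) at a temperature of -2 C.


NTC thermistor equation: Rt = R25 * exp(B * (1/T - 1/T25)).
T in Kelvin: 271.15 K, T25 = 298.15 K
1/T - 1/T25 = 1/271.15 - 1/298.15 = 0.00033398
B * (1/T - 1/T25) = 3126 * 0.00033398 = 1.044
Rt = 2200 * exp(1.044) = 6249.3 ohm

6249.3 ohm


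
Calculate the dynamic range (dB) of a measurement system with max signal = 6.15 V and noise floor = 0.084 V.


Dynamic range = 20 * log10(Vmax / Vnoise).
DR = 20 * log10(6.15 / 0.084)
DR = 20 * log10(73.21)
DR = 37.29 dB

37.29 dB


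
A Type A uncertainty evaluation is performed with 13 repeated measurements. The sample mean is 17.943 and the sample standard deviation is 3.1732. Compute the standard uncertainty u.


The standard uncertainty for Type A evaluation is u = s / sqrt(n).
u = 3.1732 / sqrt(13)
u = 3.1732 / 3.6056
u = 0.8801

0.8801


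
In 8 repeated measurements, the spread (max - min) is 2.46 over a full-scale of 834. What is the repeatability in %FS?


Repeatability = (spread / full scale) * 100%.
R = (2.46 / 834) * 100
R = 0.295 %FS

0.295 %FS


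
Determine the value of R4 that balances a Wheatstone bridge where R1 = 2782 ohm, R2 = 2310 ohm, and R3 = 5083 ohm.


At balance: R1*R4 = R2*R3, so R4 = R2*R3/R1.
R4 = 2310 * 5083 / 2782
R4 = 11741730 / 2782
R4 = 4220.61 ohm

4220.61 ohm


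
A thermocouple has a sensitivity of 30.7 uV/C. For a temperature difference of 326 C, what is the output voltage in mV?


The thermocouple output V = sensitivity * dT.
V = 30.7 uV/C * 326 C
V = 10008.2 uV
V = 10.008 mV

10.008 mV


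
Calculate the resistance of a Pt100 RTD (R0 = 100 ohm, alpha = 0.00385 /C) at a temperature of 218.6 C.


The RTD equation: Rt = R0 * (1 + alpha * T).
Rt = 100 * (1 + 0.00385 * 218.6)
Rt = 100 * (1 + 0.84161)
Rt = 100 * 1.84161
Rt = 184.161 ohm

184.161 ohm


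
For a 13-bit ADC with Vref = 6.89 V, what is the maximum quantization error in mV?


The maximum quantization error is +/- LSB/2.
LSB = Vref / 2^n = 6.89 / 8192 = 0.00084106 V
Max error = LSB / 2 = 0.00084106 / 2 = 0.00042053 V
Max error = 0.4205 mV

0.4205 mV


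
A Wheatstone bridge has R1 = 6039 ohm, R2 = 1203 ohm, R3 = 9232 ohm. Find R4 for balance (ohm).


At balance: R1*R4 = R2*R3, so R4 = R2*R3/R1.
R4 = 1203 * 9232 / 6039
R4 = 11106096 / 6039
R4 = 1839.06 ohm

1839.06 ohm


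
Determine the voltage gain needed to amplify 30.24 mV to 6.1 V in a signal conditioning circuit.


Gain = Vout / Vin (converting to same units).
G = 6.1 V / 30.24 mV
G = 6100.0 mV / 30.24 mV
G = 201.72

201.72


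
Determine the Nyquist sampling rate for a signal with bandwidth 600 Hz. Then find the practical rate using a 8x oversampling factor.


By Nyquist theorem, fs_min = 2 * fmax.
fs_min = 2 * 600 = 1200 Hz
Practical rate = 8 * fs_min = 8 * 1200 = 9600 Hz

fs_min = 1200 Hz, fs_practical = 9600 Hz


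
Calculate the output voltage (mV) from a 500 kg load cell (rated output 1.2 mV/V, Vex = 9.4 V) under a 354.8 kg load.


Vout = rated_output * Vex * (load / capacity).
Vout = 1.2 * 9.4 * (354.8 / 500)
Vout = 1.2 * 9.4 * 0.7096
Vout = 8.004 mV

8.004 mV


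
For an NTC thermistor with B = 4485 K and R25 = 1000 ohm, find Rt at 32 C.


NTC thermistor equation: Rt = R25 * exp(B * (1/T - 1/T25)).
T in Kelvin: 305.15 K, T25 = 298.15 K
1/T - 1/T25 = 1/305.15 - 1/298.15 = -7.694e-05
B * (1/T - 1/T25) = 4485 * -7.694e-05 = -0.3451
Rt = 1000 * exp(-0.3451) = 708.2 ohm

708.2 ohm


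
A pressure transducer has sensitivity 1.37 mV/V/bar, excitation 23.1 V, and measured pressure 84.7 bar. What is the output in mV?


Output = sensitivity * Vex * P.
Vout = 1.37 * 23.1 * 84.7
Vout = 31.647 * 84.7
Vout = 2680.5 mV

2680.5 mV


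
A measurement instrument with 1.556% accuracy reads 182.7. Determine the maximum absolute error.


Absolute error = (accuracy% / 100) * reading.
Error = (1.556 / 100) * 182.7
Error = 0.01556 * 182.7
Error = 2.8428

2.8428


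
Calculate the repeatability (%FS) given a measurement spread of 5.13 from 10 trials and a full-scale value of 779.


Repeatability = (spread / full scale) * 100%.
R = (5.13 / 779) * 100
R = 0.659 %FS

0.659 %FS


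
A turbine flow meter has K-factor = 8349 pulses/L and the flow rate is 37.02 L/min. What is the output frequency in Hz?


Frequency = K * Q / 60 (converting L/min to L/s).
f = 8349 * 37.02 / 60
f = 309079.98 / 60
f = 5151.33 Hz

5151.33 Hz


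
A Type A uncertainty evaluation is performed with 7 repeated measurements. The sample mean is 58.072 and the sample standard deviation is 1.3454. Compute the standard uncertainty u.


The standard uncertainty for Type A evaluation is u = s / sqrt(n).
u = 1.3454 / sqrt(7)
u = 1.3454 / 2.6458
u = 0.5085

0.5085


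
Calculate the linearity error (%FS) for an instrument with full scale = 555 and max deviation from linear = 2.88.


Linearity error = (max deviation / full scale) * 100%.
Linearity = (2.88 / 555) * 100
Linearity = 0.519 %FS

0.519 %FS


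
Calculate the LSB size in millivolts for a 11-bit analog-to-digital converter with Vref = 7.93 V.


The resolution (LSB) of an ADC is Vref / 2^n.
LSB = 7.93 / 2^11
LSB = 7.93 / 2048
LSB = 0.00387207 V = 3.87207031 mV

3.87207031 mV


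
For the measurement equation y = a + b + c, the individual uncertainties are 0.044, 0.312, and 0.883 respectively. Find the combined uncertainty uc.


For a sum of independent quantities, uc = sqrt(u1^2 + u2^2 + u3^2).
uc = sqrt(0.044^2 + 0.312^2 + 0.883^2)
uc = sqrt(0.001936 + 0.097344 + 0.779689)
uc = 0.9375

0.9375


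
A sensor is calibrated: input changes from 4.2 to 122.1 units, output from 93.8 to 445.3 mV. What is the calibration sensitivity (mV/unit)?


Sensitivity = (y2 - y1) / (x2 - x1).
S = (445.3 - 93.8) / (122.1 - 4.2)
S = 351.5 / 117.9
S = 2.9813 mV/unit

2.9813 mV/unit


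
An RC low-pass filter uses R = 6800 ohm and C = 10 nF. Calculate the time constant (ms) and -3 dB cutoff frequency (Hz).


Time constant: tau = R * C.
tau = 6800 * 1.00e-08 = 6.8e-05 s
tau = 0.068 ms
Cutoff frequency: fc = 1 / (2*pi*R*C).
fc = 1 / (2*pi*6.8e-05) = 2340.51 Hz

tau = 0.068 ms, fc = 2340.51 Hz


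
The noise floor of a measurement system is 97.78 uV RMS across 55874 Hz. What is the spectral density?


Noise spectral density = Vrms / sqrt(BW).
NSD = 97.78 / sqrt(55874)
NSD = 97.78 / 236.3768
NSD = 0.4137 uV/sqrt(Hz)

0.4137 uV/sqrt(Hz)


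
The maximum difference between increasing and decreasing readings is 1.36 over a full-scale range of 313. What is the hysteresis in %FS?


Hysteresis = (max difference / full scale) * 100%.
H = (1.36 / 313) * 100
H = 0.435 %FS

0.435 %FS


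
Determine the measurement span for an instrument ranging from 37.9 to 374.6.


Span = upper range - lower range.
Span = 374.6 - (37.9)
Span = 336.7

336.7


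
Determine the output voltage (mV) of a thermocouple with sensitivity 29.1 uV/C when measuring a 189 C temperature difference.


The thermocouple output V = sensitivity * dT.
V = 29.1 uV/C * 189 C
V = 5499.9 uV
V = 5.5 mV

5.5 mV


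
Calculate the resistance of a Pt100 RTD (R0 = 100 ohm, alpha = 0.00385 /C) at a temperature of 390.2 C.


The RTD equation: Rt = R0 * (1 + alpha * T).
Rt = 100 * (1 + 0.00385 * 390.2)
Rt = 100 * (1 + 1.50227)
Rt = 100 * 2.50227
Rt = 250.227 ohm

250.227 ohm


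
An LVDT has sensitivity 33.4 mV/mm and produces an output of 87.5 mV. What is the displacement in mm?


Displacement = Vout / sensitivity.
d = 87.5 / 33.4
d = 2.62 mm

2.62 mm


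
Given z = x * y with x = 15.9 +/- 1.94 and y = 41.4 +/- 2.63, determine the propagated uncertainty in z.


For a product z = x*y, the relative uncertainty is:
uz/z = sqrt((ux/x)^2 + (uy/y)^2)
Relative uncertainties: ux/x = 1.94/15.9 = 0.122013
uy/y = 2.63/41.4 = 0.063527
z = 15.9 * 41.4 = 658.3
uz = 658.3 * sqrt(0.122013^2 + 0.063527^2) = 90.55

90.55


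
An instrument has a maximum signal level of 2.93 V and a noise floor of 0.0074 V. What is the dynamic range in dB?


Dynamic range = 20 * log10(Vmax / Vnoise).
DR = 20 * log10(2.93 / 0.0074)
DR = 20 * log10(395.95)
DR = 51.95 dB

51.95 dB


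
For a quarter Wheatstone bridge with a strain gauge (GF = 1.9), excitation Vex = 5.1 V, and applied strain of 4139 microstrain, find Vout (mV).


Quarter bridge output: Vout = (GF * epsilon * Vex) / 4.
Vout = (1.9 * 4139e-6 * 5.1) / 4
Vout = 0.04010691 / 4 V
Vout = 0.01002673 V = 10.0267 mV

10.0267 mV


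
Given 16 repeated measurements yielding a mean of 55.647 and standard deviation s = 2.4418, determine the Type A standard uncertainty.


The standard uncertainty for Type A evaluation is u = s / sqrt(n).
u = 2.4418 / sqrt(16)
u = 2.4418 / 4.0
u = 0.6105

0.6105


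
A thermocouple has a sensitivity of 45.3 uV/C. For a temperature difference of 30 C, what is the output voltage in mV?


The thermocouple output V = sensitivity * dT.
V = 45.3 uV/C * 30 C
V = 1359.0 uV
V = 1.359 mV

1.359 mV


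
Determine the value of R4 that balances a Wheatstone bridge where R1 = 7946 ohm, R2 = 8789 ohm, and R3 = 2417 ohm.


At balance: R1*R4 = R2*R3, so R4 = R2*R3/R1.
R4 = 8789 * 2417 / 7946
R4 = 21243013 / 7946
R4 = 2673.42 ohm

2673.42 ohm


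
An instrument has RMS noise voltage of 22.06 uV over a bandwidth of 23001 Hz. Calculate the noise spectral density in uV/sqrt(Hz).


Noise spectral density = Vrms / sqrt(BW).
NSD = 22.06 / sqrt(23001)
NSD = 22.06 / 151.6608
NSD = 0.1455 uV/sqrt(Hz)

0.1455 uV/sqrt(Hz)


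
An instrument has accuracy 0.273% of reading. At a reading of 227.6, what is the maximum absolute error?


Absolute error = (accuracy% / 100) * reading.
Error = (0.273 / 100) * 227.6
Error = 0.00273 * 227.6
Error = 0.6213

0.6213


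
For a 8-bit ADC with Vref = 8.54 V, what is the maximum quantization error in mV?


The maximum quantization error is +/- LSB/2.
LSB = Vref / 2^n = 8.54 / 256 = 0.03335937 V
Max error = LSB / 2 = 0.03335937 / 2 = 0.01667969 V
Max error = 16.6797 mV

16.6797 mV


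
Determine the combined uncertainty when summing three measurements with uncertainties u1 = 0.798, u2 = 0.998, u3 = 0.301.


For a sum of independent quantities, uc = sqrt(u1^2 + u2^2 + u3^2).
uc = sqrt(0.798^2 + 0.998^2 + 0.301^2)
uc = sqrt(0.636804 + 0.996004 + 0.090601)
uc = 1.3128

1.3128


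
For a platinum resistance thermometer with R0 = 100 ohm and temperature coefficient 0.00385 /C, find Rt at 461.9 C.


The RTD equation: Rt = R0 * (1 + alpha * T).
Rt = 100 * (1 + 0.00385 * 461.9)
Rt = 100 * (1 + 1.778315)
Rt = 100 * 2.778315
Rt = 277.832 ohm

277.832 ohm


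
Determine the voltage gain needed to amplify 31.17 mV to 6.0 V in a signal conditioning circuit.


Gain = Vout / Vin (converting to same units).
G = 6.0 V / 31.17 mV
G = 6000.0 mV / 31.17 mV
G = 192.49

192.49


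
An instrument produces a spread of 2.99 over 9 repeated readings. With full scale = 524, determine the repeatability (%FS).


Repeatability = (spread / full scale) * 100%.
R = (2.99 / 524) * 100
R = 0.571 %FS

0.571 %FS


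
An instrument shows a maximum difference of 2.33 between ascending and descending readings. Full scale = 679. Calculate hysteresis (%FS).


Hysteresis = (max difference / full scale) * 100%.
H = (2.33 / 679) * 100
H = 0.343 %FS

0.343 %FS


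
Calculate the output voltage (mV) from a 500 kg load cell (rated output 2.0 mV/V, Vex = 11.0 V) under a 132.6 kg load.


Vout = rated_output * Vex * (load / capacity).
Vout = 2.0 * 11.0 * (132.6 / 500)
Vout = 2.0 * 11.0 * 0.2652
Vout = 5.834 mV

5.834 mV


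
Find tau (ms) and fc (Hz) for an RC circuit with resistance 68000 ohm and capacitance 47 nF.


Time constant: tau = R * C.
tau = 68000 * 4.70e-08 = 0.003196 s
tau = 3.196 ms
Cutoff frequency: fc = 1 / (2*pi*R*C).
fc = 1 / (2*pi*0.003196) = 49.8 Hz

tau = 3.196 ms, fc = 49.8 Hz


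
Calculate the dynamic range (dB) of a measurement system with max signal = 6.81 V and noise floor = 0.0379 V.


Dynamic range = 20 * log10(Vmax / Vnoise).
DR = 20 * log10(6.81 / 0.0379)
DR = 20 * log10(179.68)
DR = 45.09 dB

45.09 dB


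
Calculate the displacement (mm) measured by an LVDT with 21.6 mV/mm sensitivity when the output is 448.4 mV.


Displacement = Vout / sensitivity.
d = 448.4 / 21.6
d = 20.759 mm

20.759 mm


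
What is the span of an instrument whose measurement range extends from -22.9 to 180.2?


Span = upper range - lower range.
Span = 180.2 - (-22.9)
Span = 203.1

203.1


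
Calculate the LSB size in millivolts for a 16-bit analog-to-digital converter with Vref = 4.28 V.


The resolution (LSB) of an ADC is Vref / 2^n.
LSB = 4.28 / 2^16
LSB = 4.28 / 65536
LSB = 6.531e-05 V = 0.06530762 mV

0.06530762 mV


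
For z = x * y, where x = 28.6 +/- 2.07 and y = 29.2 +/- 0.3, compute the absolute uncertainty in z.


For a product z = x*y, the relative uncertainty is:
uz/z = sqrt((ux/x)^2 + (uy/y)^2)
Relative uncertainties: ux/x = 2.07/28.6 = 0.072378
uy/y = 0.3/29.2 = 0.010274
z = 28.6 * 29.2 = 835.1
uz = 835.1 * sqrt(0.072378^2 + 0.010274^2) = 61.05

61.05


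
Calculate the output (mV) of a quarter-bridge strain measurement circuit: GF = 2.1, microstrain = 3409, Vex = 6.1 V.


Quarter bridge output: Vout = (GF * epsilon * Vex) / 4.
Vout = (2.1 * 3409e-6 * 6.1) / 4
Vout = 0.04366929 / 4 V
Vout = 0.01091732 V = 10.9173 mV

10.9173 mV


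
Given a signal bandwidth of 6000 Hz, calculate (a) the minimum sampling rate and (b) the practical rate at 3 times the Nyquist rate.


By Nyquist theorem, fs_min = 2 * fmax.
fs_min = 2 * 6000 = 12000 Hz
Practical rate = 3 * fs_min = 3 * 12000 = 36000 Hz

fs_min = 12000 Hz, fs_practical = 36000 Hz


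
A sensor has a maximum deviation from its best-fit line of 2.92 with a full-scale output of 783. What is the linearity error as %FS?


Linearity error = (max deviation / full scale) * 100%.
Linearity = (2.92 / 783) * 100
Linearity = 0.373 %FS

0.373 %FS


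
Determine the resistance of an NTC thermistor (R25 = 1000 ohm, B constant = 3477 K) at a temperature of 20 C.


NTC thermistor equation: Rt = R25 * exp(B * (1/T - 1/T25)).
T in Kelvin: 293.15 K, T25 = 298.15 K
1/T - 1/T25 = 1/293.15 - 1/298.15 = 5.721e-05
B * (1/T - 1/T25) = 3477 * 5.721e-05 = 0.1989
Rt = 1000 * exp(0.1989) = 1220.1 ohm

1220.1 ohm


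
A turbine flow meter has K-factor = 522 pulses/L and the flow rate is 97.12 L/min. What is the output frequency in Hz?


Frequency = K * Q / 60 (converting L/min to L/s).
f = 522 * 97.12 / 60
f = 50696.64 / 60
f = 844.94 Hz

844.94 Hz


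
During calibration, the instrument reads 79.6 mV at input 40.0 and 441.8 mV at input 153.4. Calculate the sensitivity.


Sensitivity = (y2 - y1) / (x2 - x1).
S = (441.8 - 79.6) / (153.4 - 40.0)
S = 362.2 / 113.4
S = 3.194 mV/unit

3.194 mV/unit


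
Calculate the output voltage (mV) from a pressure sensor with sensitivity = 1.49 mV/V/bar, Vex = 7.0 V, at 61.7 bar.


Output = sensitivity * Vex * P.
Vout = 1.49 * 7.0 * 61.7
Vout = 10.43 * 61.7
Vout = 643.53 mV

643.53 mV


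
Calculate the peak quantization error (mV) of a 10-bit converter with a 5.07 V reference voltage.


The maximum quantization error is +/- LSB/2.
LSB = Vref / 2^n = 5.07 / 1024 = 0.00495117 V
Max error = LSB / 2 = 0.00495117 / 2 = 0.00247559 V
Max error = 2.4756 mV

2.4756 mV


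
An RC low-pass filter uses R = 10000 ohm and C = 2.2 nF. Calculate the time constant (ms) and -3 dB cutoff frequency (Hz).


Time constant: tau = R * C.
tau = 10000 * 2.20e-09 = 2.2e-05 s
tau = 0.022 ms
Cutoff frequency: fc = 1 / (2*pi*R*C).
fc = 1 / (2*pi*2.2e-05) = 7234.32 Hz

tau = 0.022 ms, fc = 7234.32 Hz


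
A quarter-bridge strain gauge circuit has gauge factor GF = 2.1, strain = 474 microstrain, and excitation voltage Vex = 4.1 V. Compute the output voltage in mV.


Quarter bridge output: Vout = (GF * epsilon * Vex) / 4.
Vout = (2.1 * 474e-6 * 4.1) / 4
Vout = 0.00408114 / 4 V
Vout = 0.00102028 V = 1.0203 mV

1.0203 mV


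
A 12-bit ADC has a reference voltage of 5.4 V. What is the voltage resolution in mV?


The resolution (LSB) of an ADC is Vref / 2^n.
LSB = 5.4 / 2^12
LSB = 5.4 / 4096
LSB = 0.00131836 V = 1.31835938 mV

1.31835938 mV


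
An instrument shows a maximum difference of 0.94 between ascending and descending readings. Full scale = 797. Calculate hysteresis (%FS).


Hysteresis = (max difference / full scale) * 100%.
H = (0.94 / 797) * 100
H = 0.118 %FS

0.118 %FS


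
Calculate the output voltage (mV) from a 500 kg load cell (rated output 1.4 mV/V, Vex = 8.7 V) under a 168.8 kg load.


Vout = rated_output * Vex * (load / capacity).
Vout = 1.4 * 8.7 * (168.8 / 500)
Vout = 1.4 * 8.7 * 0.3376
Vout = 4.112 mV

4.112 mV


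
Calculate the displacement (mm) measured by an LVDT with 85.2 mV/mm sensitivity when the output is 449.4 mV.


Displacement = Vout / sensitivity.
d = 449.4 / 85.2
d = 5.275 mm

5.275 mm


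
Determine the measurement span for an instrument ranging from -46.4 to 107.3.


Span = upper range - lower range.
Span = 107.3 - (-46.4)
Span = 153.7

153.7


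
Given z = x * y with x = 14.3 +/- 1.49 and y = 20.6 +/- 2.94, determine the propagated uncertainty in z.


For a product z = x*y, the relative uncertainty is:
uz/z = sqrt((ux/x)^2 + (uy/y)^2)
Relative uncertainties: ux/x = 1.49/14.3 = 0.104196
uy/y = 2.94/20.6 = 0.142718
z = 14.3 * 20.6 = 294.6
uz = 294.6 * sqrt(0.104196^2 + 0.142718^2) = 52.054

52.054


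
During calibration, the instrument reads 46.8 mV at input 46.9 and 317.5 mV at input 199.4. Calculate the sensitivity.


Sensitivity = (y2 - y1) / (x2 - x1).
S = (317.5 - 46.8) / (199.4 - 46.9)
S = 270.7 / 152.5
S = 1.7751 mV/unit

1.7751 mV/unit


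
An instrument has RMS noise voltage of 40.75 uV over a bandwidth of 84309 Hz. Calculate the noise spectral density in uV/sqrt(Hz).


Noise spectral density = Vrms / sqrt(BW).
NSD = 40.75 / sqrt(84309)
NSD = 40.75 / 290.3601
NSD = 0.1403 uV/sqrt(Hz)

0.1403 uV/sqrt(Hz)


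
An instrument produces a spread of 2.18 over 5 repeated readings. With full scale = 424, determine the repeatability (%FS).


Repeatability = (spread / full scale) * 100%.
R = (2.18 / 424) * 100
R = 0.514 %FS

0.514 %FS


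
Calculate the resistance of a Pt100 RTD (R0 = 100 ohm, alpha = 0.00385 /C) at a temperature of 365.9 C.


The RTD equation: Rt = R0 * (1 + alpha * T).
Rt = 100 * (1 + 0.00385 * 365.9)
Rt = 100 * (1 + 1.408715)
Rt = 100 * 2.408715
Rt = 240.871 ohm

240.871 ohm


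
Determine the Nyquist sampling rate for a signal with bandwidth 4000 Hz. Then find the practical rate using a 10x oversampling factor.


By Nyquist theorem, fs_min = 2 * fmax.
fs_min = 2 * 4000 = 8000 Hz
Practical rate = 10 * fs_min = 10 * 8000 = 80000 Hz

fs_min = 8000 Hz, fs_practical = 80000 Hz


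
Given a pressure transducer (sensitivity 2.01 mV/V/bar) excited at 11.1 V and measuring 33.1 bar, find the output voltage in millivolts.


Output = sensitivity * Vex * P.
Vout = 2.01 * 11.1 * 33.1
Vout = 22.311 * 33.1
Vout = 738.49 mV

738.49 mV


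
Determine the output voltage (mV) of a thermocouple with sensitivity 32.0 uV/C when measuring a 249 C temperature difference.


The thermocouple output V = sensitivity * dT.
V = 32.0 uV/C * 249 C
V = 7968.0 uV
V = 7.968 mV

7.968 mV


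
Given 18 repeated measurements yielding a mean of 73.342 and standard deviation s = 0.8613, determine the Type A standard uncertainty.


The standard uncertainty for Type A evaluation is u = s / sqrt(n).
u = 0.8613 / sqrt(18)
u = 0.8613 / 4.2426
u = 0.203

0.203


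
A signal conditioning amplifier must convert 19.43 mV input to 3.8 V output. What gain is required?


Gain = Vout / Vin (converting to same units).
G = 3.8 V / 19.43 mV
G = 3800.0 mV / 19.43 mV
G = 195.57

195.57


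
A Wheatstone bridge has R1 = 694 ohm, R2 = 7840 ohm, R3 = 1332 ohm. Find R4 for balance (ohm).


At balance: R1*R4 = R2*R3, so R4 = R2*R3/R1.
R4 = 7840 * 1332 / 694
R4 = 10442880 / 694
R4 = 15047.38 ohm

15047.38 ohm


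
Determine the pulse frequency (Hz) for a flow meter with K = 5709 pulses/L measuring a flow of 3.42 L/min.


Frequency = K * Q / 60 (converting L/min to L/s).
f = 5709 * 3.42 / 60
f = 19524.78 / 60
f = 325.41 Hz

325.41 Hz


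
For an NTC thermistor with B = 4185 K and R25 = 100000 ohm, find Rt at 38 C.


NTC thermistor equation: Rt = R25 * exp(B * (1/T - 1/T25)).
T in Kelvin: 311.15 K, T25 = 298.15 K
1/T - 1/T25 = 1/311.15 - 1/298.15 = -0.00014013
B * (1/T - 1/T25) = 4185 * -0.00014013 = -0.5865
Rt = 100000 * exp(-0.5865) = 55629.6 ohm

55629.6 ohm


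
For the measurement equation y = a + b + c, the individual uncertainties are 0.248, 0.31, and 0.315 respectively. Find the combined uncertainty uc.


For a sum of independent quantities, uc = sqrt(u1^2 + u2^2 + u3^2).
uc = sqrt(0.248^2 + 0.31^2 + 0.315^2)
uc = sqrt(0.061504 + 0.0961 + 0.099225)
uc = 0.5068

0.5068


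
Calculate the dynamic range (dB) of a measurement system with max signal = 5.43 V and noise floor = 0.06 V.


Dynamic range = 20 * log10(Vmax / Vnoise).
DR = 20 * log10(5.43 / 0.06)
DR = 20 * log10(90.5)
DR = 39.13 dB

39.13 dB


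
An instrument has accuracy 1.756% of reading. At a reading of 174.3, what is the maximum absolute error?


Absolute error = (accuracy% / 100) * reading.
Error = (1.756 / 100) * 174.3
Error = 0.01756 * 174.3
Error = 3.0607

3.0607


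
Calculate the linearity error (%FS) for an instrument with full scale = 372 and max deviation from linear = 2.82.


Linearity error = (max deviation / full scale) * 100%.
Linearity = (2.82 / 372) * 100
Linearity = 0.758 %FS

0.758 %FS


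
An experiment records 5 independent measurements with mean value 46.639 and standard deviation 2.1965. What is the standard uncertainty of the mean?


The standard uncertainty for Type A evaluation is u = s / sqrt(n).
u = 2.1965 / sqrt(5)
u = 2.1965 / 2.2361
u = 0.9823

0.9823


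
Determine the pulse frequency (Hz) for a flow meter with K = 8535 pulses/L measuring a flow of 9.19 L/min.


Frequency = K * Q / 60 (converting L/min to L/s).
f = 8535 * 9.19 / 60
f = 78436.65 / 60
f = 1307.28 Hz

1307.28 Hz


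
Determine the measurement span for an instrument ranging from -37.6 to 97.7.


Span = upper range - lower range.
Span = 97.7 - (-37.6)
Span = 135.3

135.3
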